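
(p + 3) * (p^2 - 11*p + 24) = p^3 - 8*p^2 - 9*p + 72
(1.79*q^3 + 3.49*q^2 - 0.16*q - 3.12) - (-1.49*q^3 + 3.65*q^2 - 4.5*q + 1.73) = 3.28*q^3 - 0.16*q^2 + 4.34*q - 4.85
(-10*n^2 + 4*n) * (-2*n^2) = 20*n^4 - 8*n^3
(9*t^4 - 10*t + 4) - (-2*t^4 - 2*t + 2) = 11*t^4 - 8*t + 2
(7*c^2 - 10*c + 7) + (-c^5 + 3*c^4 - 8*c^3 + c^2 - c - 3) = -c^5 + 3*c^4 - 8*c^3 + 8*c^2 - 11*c + 4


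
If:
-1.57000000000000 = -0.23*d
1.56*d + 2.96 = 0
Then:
No Solution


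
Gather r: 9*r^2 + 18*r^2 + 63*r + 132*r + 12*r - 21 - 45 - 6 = 27*r^2 + 207*r - 72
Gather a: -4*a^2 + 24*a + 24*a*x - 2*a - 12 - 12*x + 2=-4*a^2 + a*(24*x + 22) - 12*x - 10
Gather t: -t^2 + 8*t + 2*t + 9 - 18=-t^2 + 10*t - 9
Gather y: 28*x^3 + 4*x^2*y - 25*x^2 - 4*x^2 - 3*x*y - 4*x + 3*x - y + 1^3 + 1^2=28*x^3 - 29*x^2 - x + y*(4*x^2 - 3*x - 1) + 2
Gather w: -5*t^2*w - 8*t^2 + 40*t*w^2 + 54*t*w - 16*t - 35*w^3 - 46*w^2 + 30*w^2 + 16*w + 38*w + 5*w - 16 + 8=-8*t^2 - 16*t - 35*w^3 + w^2*(40*t - 16) + w*(-5*t^2 + 54*t + 59) - 8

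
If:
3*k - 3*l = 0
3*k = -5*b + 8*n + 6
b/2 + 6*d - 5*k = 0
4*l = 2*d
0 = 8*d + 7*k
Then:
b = 0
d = 0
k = 0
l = 0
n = -3/4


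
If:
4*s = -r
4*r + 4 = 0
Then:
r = -1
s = 1/4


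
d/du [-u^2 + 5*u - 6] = 5 - 2*u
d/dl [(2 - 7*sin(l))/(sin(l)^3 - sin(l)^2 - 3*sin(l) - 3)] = (14*sin(l)^3 - 13*sin(l)^2 + 4*sin(l) + 27)*cos(l)/(sin(l)^3 - sin(l)^2 - 3*sin(l) - 3)^2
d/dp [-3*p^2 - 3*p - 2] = -6*p - 3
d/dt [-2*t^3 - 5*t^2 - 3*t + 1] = -6*t^2 - 10*t - 3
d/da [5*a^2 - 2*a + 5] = 10*a - 2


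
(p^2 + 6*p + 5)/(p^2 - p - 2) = (p + 5)/(p - 2)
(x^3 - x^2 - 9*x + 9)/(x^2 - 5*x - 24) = (x^2 - 4*x + 3)/(x - 8)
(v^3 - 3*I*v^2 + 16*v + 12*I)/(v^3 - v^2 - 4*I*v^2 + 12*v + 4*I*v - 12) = (v + I)/(v - 1)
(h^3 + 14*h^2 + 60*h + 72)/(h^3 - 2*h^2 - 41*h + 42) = (h^2 + 8*h + 12)/(h^2 - 8*h + 7)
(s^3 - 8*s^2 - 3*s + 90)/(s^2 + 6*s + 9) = (s^2 - 11*s + 30)/(s + 3)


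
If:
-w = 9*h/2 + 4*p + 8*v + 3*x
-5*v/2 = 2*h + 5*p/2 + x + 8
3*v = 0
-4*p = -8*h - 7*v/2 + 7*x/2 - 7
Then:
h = 19*x/112 - 99/56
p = -15*x/28 - 25/14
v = 0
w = 1691/112 - 363*x/224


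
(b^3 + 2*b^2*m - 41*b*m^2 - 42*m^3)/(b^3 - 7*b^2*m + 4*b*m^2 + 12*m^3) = (b + 7*m)/(b - 2*m)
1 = 1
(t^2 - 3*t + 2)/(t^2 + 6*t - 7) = (t - 2)/(t + 7)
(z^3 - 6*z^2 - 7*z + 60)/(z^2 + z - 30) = (z^2 - z - 12)/(z + 6)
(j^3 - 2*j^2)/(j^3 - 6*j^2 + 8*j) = j/(j - 4)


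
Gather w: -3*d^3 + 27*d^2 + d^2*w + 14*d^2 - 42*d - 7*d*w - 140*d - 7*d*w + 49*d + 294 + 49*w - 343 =-3*d^3 + 41*d^2 - 133*d + w*(d^2 - 14*d + 49) - 49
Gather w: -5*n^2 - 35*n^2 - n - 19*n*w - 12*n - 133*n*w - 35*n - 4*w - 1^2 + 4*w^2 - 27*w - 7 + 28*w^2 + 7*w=-40*n^2 - 48*n + 32*w^2 + w*(-152*n - 24) - 8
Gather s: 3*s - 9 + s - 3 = 4*s - 12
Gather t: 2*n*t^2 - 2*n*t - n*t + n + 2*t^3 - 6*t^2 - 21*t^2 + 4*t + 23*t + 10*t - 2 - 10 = n + 2*t^3 + t^2*(2*n - 27) + t*(37 - 3*n) - 12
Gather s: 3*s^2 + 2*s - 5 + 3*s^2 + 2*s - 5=6*s^2 + 4*s - 10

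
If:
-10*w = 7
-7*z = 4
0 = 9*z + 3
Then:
No Solution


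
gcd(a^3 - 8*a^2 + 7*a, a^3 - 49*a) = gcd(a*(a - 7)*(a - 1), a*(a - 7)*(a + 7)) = a^2 - 7*a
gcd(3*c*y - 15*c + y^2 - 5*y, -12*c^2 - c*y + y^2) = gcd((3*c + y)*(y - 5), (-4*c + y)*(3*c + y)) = 3*c + y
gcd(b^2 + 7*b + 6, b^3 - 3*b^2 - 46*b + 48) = b + 6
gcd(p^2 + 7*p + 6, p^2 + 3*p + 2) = p + 1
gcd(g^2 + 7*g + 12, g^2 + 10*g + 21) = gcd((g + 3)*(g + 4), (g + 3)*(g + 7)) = g + 3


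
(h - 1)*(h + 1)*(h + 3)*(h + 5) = h^4 + 8*h^3 + 14*h^2 - 8*h - 15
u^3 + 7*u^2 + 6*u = u*(u + 1)*(u + 6)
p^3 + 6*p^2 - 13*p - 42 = (p - 3)*(p + 2)*(p + 7)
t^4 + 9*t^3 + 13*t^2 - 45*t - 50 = (t - 2)*(t + 1)*(t + 5)^2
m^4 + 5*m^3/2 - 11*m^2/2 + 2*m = m*(m - 1)*(m - 1/2)*(m + 4)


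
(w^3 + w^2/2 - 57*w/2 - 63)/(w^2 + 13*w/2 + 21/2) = w - 6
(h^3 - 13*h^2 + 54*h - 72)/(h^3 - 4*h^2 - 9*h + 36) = (h - 6)/(h + 3)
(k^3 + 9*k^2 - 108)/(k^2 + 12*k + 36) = k - 3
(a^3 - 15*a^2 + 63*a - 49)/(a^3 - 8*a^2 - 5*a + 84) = (a^2 - 8*a + 7)/(a^2 - a - 12)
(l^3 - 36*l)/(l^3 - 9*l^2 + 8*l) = (l^2 - 36)/(l^2 - 9*l + 8)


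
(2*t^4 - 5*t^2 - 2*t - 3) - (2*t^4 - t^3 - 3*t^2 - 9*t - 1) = t^3 - 2*t^2 + 7*t - 2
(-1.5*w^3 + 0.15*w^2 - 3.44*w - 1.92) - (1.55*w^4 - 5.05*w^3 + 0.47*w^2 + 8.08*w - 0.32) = -1.55*w^4 + 3.55*w^3 - 0.32*w^2 - 11.52*w - 1.6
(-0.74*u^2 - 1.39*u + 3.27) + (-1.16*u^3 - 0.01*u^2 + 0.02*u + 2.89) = -1.16*u^3 - 0.75*u^2 - 1.37*u + 6.16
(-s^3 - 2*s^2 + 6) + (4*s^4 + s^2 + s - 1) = 4*s^4 - s^3 - s^2 + s + 5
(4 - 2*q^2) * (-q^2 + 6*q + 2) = 2*q^4 - 12*q^3 - 8*q^2 + 24*q + 8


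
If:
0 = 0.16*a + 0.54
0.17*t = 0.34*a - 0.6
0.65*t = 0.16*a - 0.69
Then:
No Solution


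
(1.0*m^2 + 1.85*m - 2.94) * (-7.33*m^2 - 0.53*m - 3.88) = -7.33*m^4 - 14.0905*m^3 + 16.6897*m^2 - 5.6198*m + 11.4072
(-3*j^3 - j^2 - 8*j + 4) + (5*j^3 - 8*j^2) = 2*j^3 - 9*j^2 - 8*j + 4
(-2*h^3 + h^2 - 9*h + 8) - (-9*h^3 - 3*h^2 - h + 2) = 7*h^3 + 4*h^2 - 8*h + 6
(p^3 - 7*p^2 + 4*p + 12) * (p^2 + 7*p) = p^5 - 45*p^3 + 40*p^2 + 84*p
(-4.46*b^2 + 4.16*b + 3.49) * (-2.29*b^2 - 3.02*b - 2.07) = 10.2134*b^4 + 3.9428*b^3 - 11.3231*b^2 - 19.151*b - 7.2243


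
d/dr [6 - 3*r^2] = -6*r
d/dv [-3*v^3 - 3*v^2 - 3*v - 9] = -9*v^2 - 6*v - 3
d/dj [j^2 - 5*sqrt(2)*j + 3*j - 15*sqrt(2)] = 2*j - 5*sqrt(2) + 3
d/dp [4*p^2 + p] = 8*p + 1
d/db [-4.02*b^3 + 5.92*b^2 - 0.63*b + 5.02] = -12.06*b^2 + 11.84*b - 0.63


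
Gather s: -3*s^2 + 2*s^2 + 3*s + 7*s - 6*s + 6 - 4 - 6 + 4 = -s^2 + 4*s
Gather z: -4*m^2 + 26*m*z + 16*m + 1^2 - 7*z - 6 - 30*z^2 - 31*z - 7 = -4*m^2 + 16*m - 30*z^2 + z*(26*m - 38) - 12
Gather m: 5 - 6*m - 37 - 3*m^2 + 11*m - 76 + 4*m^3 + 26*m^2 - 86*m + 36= 4*m^3 + 23*m^2 - 81*m - 72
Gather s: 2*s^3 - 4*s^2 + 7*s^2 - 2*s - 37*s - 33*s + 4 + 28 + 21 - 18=2*s^3 + 3*s^2 - 72*s + 35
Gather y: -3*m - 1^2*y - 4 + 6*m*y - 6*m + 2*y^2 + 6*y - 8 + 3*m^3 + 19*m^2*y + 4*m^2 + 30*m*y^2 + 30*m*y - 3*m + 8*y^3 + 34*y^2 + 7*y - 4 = 3*m^3 + 4*m^2 - 12*m + 8*y^3 + y^2*(30*m + 36) + y*(19*m^2 + 36*m + 12) - 16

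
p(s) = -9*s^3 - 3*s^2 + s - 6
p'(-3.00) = -224.00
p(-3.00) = 207.00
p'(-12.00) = -3815.00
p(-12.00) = 15102.00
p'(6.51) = -1182.32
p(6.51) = -2609.68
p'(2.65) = -204.51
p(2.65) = -191.90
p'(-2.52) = -155.34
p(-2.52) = 116.46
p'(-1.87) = -82.20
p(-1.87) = 40.49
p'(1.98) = -116.73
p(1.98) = -85.64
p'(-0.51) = -2.96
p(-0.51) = -6.10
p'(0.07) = 0.45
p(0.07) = -5.95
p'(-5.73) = -851.11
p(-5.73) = 1582.96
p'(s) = -27*s^2 - 6*s + 1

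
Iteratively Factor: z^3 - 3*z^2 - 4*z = (z + 1)*(z^2 - 4*z) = (z - 4)*(z + 1)*(z)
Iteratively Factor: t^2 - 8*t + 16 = (t - 4)*(t - 4)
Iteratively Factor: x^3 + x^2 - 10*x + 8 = (x - 1)*(x^2 + 2*x - 8) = (x - 2)*(x - 1)*(x + 4)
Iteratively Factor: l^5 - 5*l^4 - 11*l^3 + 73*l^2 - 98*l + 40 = (l - 2)*(l^4 - 3*l^3 - 17*l^2 + 39*l - 20) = (l - 2)*(l + 4)*(l^3 - 7*l^2 + 11*l - 5) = (l - 2)*(l - 1)*(l + 4)*(l^2 - 6*l + 5) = (l - 5)*(l - 2)*(l - 1)*(l + 4)*(l - 1)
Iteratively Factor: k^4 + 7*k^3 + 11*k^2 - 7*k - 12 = (k + 1)*(k^3 + 6*k^2 + 5*k - 12) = (k + 1)*(k + 3)*(k^2 + 3*k - 4) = (k + 1)*(k + 3)*(k + 4)*(k - 1)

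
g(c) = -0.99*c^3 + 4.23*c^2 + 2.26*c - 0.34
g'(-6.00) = -155.42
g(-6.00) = 352.22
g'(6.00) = -53.90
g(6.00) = -48.34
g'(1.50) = 8.27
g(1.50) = 9.23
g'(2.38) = 5.57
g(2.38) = 15.65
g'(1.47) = 8.28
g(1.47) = 8.98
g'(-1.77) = -22.02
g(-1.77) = 14.40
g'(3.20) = -1.08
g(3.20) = 17.77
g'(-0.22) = 0.26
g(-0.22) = -0.62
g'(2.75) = 3.06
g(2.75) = 17.28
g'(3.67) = -6.69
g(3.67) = 15.99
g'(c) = -2.97*c^2 + 8.46*c + 2.26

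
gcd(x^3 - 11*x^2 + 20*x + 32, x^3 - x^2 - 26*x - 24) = x + 1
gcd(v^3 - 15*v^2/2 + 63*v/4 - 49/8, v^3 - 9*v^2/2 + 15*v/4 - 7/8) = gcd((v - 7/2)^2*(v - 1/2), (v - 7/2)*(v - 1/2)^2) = v^2 - 4*v + 7/4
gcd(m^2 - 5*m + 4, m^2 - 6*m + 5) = m - 1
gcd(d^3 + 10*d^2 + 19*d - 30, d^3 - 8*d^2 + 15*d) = 1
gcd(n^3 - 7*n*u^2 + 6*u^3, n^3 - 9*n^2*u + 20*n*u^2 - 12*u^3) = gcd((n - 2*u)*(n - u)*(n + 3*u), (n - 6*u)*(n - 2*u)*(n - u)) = n^2 - 3*n*u + 2*u^2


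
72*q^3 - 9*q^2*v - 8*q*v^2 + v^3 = (-8*q + v)*(-3*q + v)*(3*q + v)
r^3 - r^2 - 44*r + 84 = (r - 6)*(r - 2)*(r + 7)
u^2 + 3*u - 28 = (u - 4)*(u + 7)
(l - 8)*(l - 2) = l^2 - 10*l + 16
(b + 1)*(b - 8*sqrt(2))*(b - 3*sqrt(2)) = b^3 - 11*sqrt(2)*b^2 + b^2 - 11*sqrt(2)*b + 48*b + 48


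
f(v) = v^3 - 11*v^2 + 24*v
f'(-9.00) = 465.00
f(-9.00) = -1836.00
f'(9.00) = 69.00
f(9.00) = 54.00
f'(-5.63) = 242.95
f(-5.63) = -662.24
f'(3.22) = -15.73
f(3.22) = -3.39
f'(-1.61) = 67.20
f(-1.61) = -71.33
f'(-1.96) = 78.64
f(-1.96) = -96.83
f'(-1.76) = 72.01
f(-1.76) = -81.77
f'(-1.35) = 59.17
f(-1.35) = -54.91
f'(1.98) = -7.80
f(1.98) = 12.16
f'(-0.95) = 47.61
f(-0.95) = -33.58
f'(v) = 3*v^2 - 22*v + 24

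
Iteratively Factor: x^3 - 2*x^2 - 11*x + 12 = (x - 4)*(x^2 + 2*x - 3) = (x - 4)*(x + 3)*(x - 1)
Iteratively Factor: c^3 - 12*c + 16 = (c - 2)*(c^2 + 2*c - 8) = (c - 2)^2*(c + 4)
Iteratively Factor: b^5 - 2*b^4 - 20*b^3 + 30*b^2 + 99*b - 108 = (b - 4)*(b^4 + 2*b^3 - 12*b^2 - 18*b + 27) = (b - 4)*(b + 3)*(b^3 - b^2 - 9*b + 9) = (b - 4)*(b - 3)*(b + 3)*(b^2 + 2*b - 3) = (b - 4)*(b - 3)*(b + 3)^2*(b - 1)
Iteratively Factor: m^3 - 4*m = (m)*(m^2 - 4) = m*(m + 2)*(m - 2)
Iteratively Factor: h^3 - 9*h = (h + 3)*(h^2 - 3*h) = h*(h + 3)*(h - 3)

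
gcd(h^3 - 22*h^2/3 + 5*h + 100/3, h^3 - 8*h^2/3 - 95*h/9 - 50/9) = h^2 - 10*h/3 - 25/3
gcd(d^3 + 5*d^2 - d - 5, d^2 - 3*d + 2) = d - 1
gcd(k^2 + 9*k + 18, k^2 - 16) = 1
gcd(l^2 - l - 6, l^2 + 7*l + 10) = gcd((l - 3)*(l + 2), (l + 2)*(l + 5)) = l + 2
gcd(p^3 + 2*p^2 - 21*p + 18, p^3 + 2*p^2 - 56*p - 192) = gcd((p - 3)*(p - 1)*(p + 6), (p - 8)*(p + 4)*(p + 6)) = p + 6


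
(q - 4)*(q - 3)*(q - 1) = q^3 - 8*q^2 + 19*q - 12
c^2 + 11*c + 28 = (c + 4)*(c + 7)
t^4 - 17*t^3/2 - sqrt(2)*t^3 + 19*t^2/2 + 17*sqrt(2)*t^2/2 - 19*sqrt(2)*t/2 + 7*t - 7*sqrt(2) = (t - 7)*(t - 2)*(t + 1/2)*(t - sqrt(2))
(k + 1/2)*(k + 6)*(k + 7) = k^3 + 27*k^2/2 + 97*k/2 + 21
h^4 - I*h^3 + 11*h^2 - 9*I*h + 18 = (h - 3*I)*(h - 2*I)*(h + I)*(h + 3*I)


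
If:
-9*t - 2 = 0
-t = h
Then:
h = 2/9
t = -2/9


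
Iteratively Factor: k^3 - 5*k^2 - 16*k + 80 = (k - 5)*(k^2 - 16) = (k - 5)*(k - 4)*(k + 4)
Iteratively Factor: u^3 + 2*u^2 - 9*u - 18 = (u + 3)*(u^2 - u - 6) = (u - 3)*(u + 3)*(u + 2)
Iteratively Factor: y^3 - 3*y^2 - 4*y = (y + 1)*(y^2 - 4*y) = y*(y + 1)*(y - 4)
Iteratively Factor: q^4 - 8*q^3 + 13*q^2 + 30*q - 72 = (q - 3)*(q^3 - 5*q^2 - 2*q + 24) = (q - 3)^2*(q^2 - 2*q - 8) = (q - 4)*(q - 3)^2*(q + 2)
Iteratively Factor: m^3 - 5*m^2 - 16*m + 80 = (m + 4)*(m^2 - 9*m + 20) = (m - 5)*(m + 4)*(m - 4)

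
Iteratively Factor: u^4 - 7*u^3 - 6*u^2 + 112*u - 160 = (u - 2)*(u^3 - 5*u^2 - 16*u + 80) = (u - 5)*(u - 2)*(u^2 - 16) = (u - 5)*(u - 2)*(u + 4)*(u - 4)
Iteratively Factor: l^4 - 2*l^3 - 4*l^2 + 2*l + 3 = (l + 1)*(l^3 - 3*l^2 - l + 3) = (l - 1)*(l + 1)*(l^2 - 2*l - 3) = (l - 1)*(l + 1)^2*(l - 3)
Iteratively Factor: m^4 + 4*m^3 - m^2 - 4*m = (m)*(m^3 + 4*m^2 - m - 4) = m*(m + 1)*(m^2 + 3*m - 4) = m*(m - 1)*(m + 1)*(m + 4)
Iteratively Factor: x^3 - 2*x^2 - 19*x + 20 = (x - 5)*(x^2 + 3*x - 4) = (x - 5)*(x - 1)*(x + 4)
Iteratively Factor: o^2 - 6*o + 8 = (o - 2)*(o - 4)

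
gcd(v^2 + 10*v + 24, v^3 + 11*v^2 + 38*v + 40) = v + 4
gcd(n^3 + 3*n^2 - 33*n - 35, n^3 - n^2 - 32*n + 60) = n - 5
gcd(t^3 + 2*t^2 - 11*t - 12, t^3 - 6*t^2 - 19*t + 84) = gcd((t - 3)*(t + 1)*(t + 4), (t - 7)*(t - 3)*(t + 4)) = t^2 + t - 12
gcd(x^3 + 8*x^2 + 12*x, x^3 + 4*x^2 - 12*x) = x^2 + 6*x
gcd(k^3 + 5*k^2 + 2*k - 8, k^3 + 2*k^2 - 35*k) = 1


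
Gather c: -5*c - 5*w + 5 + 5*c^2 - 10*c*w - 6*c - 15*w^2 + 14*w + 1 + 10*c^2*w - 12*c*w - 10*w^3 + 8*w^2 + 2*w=c^2*(10*w + 5) + c*(-22*w - 11) - 10*w^3 - 7*w^2 + 11*w + 6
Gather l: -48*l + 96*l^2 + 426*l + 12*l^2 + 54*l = 108*l^2 + 432*l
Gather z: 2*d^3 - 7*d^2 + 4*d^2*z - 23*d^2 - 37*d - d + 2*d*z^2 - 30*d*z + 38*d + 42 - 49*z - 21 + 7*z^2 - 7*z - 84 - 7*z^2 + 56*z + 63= 2*d^3 - 30*d^2 + 2*d*z^2 + z*(4*d^2 - 30*d)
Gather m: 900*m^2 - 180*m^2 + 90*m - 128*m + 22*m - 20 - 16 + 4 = 720*m^2 - 16*m - 32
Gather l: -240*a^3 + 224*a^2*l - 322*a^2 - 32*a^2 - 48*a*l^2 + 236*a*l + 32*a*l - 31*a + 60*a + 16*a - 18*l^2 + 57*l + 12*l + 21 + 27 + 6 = -240*a^3 - 354*a^2 + 45*a + l^2*(-48*a - 18) + l*(224*a^2 + 268*a + 69) + 54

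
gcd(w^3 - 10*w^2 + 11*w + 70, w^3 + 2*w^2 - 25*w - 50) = w^2 - 3*w - 10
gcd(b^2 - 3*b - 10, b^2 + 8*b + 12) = b + 2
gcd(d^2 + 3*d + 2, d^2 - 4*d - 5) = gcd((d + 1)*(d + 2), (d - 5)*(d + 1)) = d + 1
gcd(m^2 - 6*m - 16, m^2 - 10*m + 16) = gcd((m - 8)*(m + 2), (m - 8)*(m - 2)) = m - 8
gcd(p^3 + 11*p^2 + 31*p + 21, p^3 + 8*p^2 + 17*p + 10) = p + 1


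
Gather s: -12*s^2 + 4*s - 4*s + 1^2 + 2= 3 - 12*s^2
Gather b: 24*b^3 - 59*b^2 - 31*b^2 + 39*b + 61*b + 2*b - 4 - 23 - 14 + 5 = 24*b^3 - 90*b^2 + 102*b - 36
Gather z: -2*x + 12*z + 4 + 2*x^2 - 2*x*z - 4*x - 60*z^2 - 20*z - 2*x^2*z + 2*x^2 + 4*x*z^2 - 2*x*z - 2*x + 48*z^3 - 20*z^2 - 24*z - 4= 4*x^2 - 8*x + 48*z^3 + z^2*(4*x - 80) + z*(-2*x^2 - 4*x - 32)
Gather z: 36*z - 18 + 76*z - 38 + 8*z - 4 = 120*z - 60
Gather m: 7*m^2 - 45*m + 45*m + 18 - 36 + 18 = 7*m^2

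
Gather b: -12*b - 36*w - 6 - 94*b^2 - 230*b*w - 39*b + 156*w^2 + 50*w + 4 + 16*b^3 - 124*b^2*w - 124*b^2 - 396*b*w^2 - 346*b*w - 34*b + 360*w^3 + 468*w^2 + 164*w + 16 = 16*b^3 + b^2*(-124*w - 218) + b*(-396*w^2 - 576*w - 85) + 360*w^3 + 624*w^2 + 178*w + 14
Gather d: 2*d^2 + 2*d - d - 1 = 2*d^2 + d - 1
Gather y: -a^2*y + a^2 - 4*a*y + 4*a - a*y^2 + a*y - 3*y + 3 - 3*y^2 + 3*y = a^2 + 4*a + y^2*(-a - 3) + y*(-a^2 - 3*a) + 3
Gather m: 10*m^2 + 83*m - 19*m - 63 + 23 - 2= 10*m^2 + 64*m - 42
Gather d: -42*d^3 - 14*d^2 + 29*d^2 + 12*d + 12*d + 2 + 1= -42*d^3 + 15*d^2 + 24*d + 3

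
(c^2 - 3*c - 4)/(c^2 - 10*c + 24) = (c + 1)/(c - 6)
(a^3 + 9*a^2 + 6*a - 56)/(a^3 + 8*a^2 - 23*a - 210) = (a^2 + 2*a - 8)/(a^2 + a - 30)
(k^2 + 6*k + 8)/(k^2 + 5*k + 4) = (k + 2)/(k + 1)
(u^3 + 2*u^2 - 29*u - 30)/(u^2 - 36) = (u^2 - 4*u - 5)/(u - 6)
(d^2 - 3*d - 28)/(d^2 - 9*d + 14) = (d + 4)/(d - 2)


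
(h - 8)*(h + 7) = h^2 - h - 56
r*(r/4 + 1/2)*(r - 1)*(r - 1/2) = r^4/4 + r^3/8 - 5*r^2/8 + r/4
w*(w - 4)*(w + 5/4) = w^3 - 11*w^2/4 - 5*w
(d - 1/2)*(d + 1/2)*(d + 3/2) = d^3 + 3*d^2/2 - d/4 - 3/8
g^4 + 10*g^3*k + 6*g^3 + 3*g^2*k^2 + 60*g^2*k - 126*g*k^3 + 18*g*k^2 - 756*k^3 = (g + 6)*(g - 3*k)*(g + 6*k)*(g + 7*k)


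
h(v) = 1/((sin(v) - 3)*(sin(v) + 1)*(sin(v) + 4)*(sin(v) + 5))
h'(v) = -cos(v)/((sin(v) - 3)*(sin(v) + 1)*(sin(v) + 4)*(sin(v) + 5)^2) - cos(v)/((sin(v) - 3)*(sin(v) + 1)*(sin(v) + 4)^2*(sin(v) + 5)) - cos(v)/((sin(v) - 3)*(sin(v) + 1)^2*(sin(v) + 4)*(sin(v) + 5)) - cos(v)/((sin(v) - 3)^2*(sin(v) + 1)*(sin(v) + 4)*(sin(v) + 5)) = (2*sin(4*v) + 247*cos(v) + 21*cos(3*v))/(4*(sin(v) - 3)^2*(sin(v) + 1)^2*(sin(v) + 4)^2*(sin(v) + 5)^2)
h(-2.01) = -0.21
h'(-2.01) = -0.98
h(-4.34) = -0.01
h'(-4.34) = -0.00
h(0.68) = -0.01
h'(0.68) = 0.00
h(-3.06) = -0.02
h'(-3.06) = -0.02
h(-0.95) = -0.11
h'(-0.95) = 0.35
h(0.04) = -0.02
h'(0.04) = 0.02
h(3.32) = -0.02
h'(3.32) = -0.03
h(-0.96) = -0.11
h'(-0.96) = 0.36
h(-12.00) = -0.01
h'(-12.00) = 0.01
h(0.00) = -0.02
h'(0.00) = 0.02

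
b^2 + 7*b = b*(b + 7)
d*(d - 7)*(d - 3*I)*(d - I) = d^4 - 7*d^3 - 4*I*d^3 - 3*d^2 + 28*I*d^2 + 21*d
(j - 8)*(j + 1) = j^2 - 7*j - 8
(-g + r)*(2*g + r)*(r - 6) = -2*g^2*r + 12*g^2 + g*r^2 - 6*g*r + r^3 - 6*r^2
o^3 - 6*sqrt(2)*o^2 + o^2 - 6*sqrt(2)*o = o*(o + 1)*(o - 6*sqrt(2))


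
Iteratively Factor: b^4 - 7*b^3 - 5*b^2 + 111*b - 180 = (b - 3)*(b^3 - 4*b^2 - 17*b + 60) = (b - 3)^2*(b^2 - b - 20) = (b - 3)^2*(b + 4)*(b - 5)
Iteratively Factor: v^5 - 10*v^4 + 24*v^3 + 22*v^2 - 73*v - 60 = (v + 1)*(v^4 - 11*v^3 + 35*v^2 - 13*v - 60) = (v + 1)^2*(v^3 - 12*v^2 + 47*v - 60) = (v - 3)*(v + 1)^2*(v^2 - 9*v + 20) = (v - 4)*(v - 3)*(v + 1)^2*(v - 5)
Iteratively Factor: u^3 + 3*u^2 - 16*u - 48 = (u - 4)*(u^2 + 7*u + 12) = (u - 4)*(u + 3)*(u + 4)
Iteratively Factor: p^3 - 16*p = (p)*(p^2 - 16) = p*(p + 4)*(p - 4)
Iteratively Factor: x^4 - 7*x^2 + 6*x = (x - 2)*(x^3 + 2*x^2 - 3*x) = (x - 2)*(x + 3)*(x^2 - x) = (x - 2)*(x - 1)*(x + 3)*(x)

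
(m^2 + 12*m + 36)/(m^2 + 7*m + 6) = (m + 6)/(m + 1)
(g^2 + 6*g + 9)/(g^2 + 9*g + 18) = (g + 3)/(g + 6)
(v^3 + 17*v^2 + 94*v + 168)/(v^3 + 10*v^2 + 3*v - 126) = (v + 4)/(v - 3)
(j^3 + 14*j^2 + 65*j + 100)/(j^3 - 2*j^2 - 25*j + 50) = (j^2 + 9*j + 20)/(j^2 - 7*j + 10)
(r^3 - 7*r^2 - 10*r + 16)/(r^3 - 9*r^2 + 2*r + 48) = (r - 1)/(r - 3)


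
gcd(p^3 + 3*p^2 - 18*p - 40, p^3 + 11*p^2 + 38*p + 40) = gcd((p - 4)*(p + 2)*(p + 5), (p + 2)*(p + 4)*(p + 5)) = p^2 + 7*p + 10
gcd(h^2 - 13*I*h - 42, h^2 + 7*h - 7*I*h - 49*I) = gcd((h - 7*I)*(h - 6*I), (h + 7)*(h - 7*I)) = h - 7*I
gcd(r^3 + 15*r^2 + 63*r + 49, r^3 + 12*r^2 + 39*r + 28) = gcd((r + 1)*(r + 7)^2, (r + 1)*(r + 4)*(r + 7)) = r^2 + 8*r + 7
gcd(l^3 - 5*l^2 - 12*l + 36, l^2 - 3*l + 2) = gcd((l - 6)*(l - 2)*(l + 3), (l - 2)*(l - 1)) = l - 2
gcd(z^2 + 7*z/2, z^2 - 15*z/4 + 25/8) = 1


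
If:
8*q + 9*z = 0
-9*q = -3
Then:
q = 1/3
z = -8/27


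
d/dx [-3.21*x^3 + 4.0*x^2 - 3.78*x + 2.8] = -9.63*x^2 + 8.0*x - 3.78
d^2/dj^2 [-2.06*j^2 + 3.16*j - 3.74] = -4.12000000000000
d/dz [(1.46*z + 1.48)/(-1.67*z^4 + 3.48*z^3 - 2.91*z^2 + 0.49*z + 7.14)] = (7.3146*z^4 - 0.275199999999998*z^3 - 11.2026*z^2 + 8.6136*z + 9.6992)/(2.7889*z^8 - 11.6232*z^7 + 21.8298*z^6 - 21.8902*z^5 - 11.9691*z^4 + 46.8426*z^3 - 41.3147*z^2 + 6.9972*z + 50.9796)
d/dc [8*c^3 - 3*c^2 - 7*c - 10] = 24*c^2 - 6*c - 7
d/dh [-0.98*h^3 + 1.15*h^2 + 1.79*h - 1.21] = -2.94*h^2 + 2.3*h + 1.79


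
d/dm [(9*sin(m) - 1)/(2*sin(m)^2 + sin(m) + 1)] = (-18*sin(m)^2 + 4*sin(m) + 10)*cos(m)/(sin(m) - cos(2*m) + 2)^2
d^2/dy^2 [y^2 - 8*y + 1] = 2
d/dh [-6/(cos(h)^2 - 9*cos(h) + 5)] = 6*(9 - 2*cos(h))*sin(h)/(cos(h)^2 - 9*cos(h) + 5)^2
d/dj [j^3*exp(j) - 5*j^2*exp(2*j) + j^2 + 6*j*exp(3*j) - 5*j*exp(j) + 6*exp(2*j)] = j^3*exp(j) - 10*j^2*exp(2*j) + 3*j^2*exp(j) + 18*j*exp(3*j) - 10*j*exp(2*j) - 5*j*exp(j) + 2*j + 6*exp(3*j) + 12*exp(2*j) - 5*exp(j)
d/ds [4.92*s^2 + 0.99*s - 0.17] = 9.84*s + 0.99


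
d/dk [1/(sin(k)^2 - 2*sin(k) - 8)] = 2*(1 - sin(k))*cos(k)/((sin(k) - 4)^2*(sin(k) + 2)^2)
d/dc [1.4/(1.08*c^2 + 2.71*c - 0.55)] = (-3.024*c - 3.794)/(1.08*c^2 + 2.71*c - 0.55)^2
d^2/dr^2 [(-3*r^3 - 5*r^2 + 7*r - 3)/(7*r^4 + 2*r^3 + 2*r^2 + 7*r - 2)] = 6*(-49*r^9 - 245*r^8 + 658*r^7 + 135*r^6 + 280*r^5 - 699*r^4 + 97*r^3 - 60*r^2 - 38*r - 27)/(343*r^12 + 294*r^11 + 378*r^10 + 1205*r^9 + 402*r^8 + 528*r^7 + 1013*r^6 - 258*r^5 + 186*r^4 + 199*r^3 - 270*r^2 + 84*r - 8)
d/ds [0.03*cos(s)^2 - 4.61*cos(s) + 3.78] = (4.61 - 0.06*cos(s))*sin(s)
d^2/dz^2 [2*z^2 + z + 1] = 4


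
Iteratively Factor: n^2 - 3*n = (n)*(n - 3)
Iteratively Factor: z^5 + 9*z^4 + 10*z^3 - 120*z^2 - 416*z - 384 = (z + 4)*(z^4 + 5*z^3 - 10*z^2 - 80*z - 96) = (z - 4)*(z + 4)*(z^3 + 9*z^2 + 26*z + 24) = (z - 4)*(z + 3)*(z + 4)*(z^2 + 6*z + 8) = (z - 4)*(z + 3)*(z + 4)^2*(z + 2)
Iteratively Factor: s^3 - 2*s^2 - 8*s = (s - 4)*(s^2 + 2*s) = s*(s - 4)*(s + 2)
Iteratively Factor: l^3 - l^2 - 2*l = (l)*(l^2 - l - 2) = l*(l + 1)*(l - 2)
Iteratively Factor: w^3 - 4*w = (w - 2)*(w^2 + 2*w) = (w - 2)*(w + 2)*(w)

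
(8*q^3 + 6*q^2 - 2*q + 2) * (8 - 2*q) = -16*q^4 + 52*q^3 + 52*q^2 - 20*q + 16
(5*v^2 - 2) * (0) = 0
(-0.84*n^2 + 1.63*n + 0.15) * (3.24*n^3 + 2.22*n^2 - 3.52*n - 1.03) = -2.7216*n^5 + 3.4164*n^4 + 7.0614*n^3 - 4.5394*n^2 - 2.2069*n - 0.1545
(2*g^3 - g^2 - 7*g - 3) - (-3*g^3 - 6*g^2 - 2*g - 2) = 5*g^3 + 5*g^2 - 5*g - 1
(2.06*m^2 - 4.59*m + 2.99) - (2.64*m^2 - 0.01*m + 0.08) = -0.58*m^2 - 4.58*m + 2.91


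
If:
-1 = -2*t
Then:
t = 1/2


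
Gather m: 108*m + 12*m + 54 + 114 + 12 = 120*m + 180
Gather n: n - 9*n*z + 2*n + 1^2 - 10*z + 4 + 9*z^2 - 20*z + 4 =n*(3 - 9*z) + 9*z^2 - 30*z + 9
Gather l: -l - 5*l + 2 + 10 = 12 - 6*l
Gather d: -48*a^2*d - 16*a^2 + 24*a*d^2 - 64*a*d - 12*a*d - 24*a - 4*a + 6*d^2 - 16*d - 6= -16*a^2 - 28*a + d^2*(24*a + 6) + d*(-48*a^2 - 76*a - 16) - 6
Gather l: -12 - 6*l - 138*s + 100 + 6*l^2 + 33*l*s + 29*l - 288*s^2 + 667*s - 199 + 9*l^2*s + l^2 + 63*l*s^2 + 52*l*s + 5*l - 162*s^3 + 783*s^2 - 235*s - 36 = l^2*(9*s + 7) + l*(63*s^2 + 85*s + 28) - 162*s^3 + 495*s^2 + 294*s - 147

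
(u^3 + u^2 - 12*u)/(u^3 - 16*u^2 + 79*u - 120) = u*(u + 4)/(u^2 - 13*u + 40)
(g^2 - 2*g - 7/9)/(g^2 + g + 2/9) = (3*g - 7)/(3*g + 2)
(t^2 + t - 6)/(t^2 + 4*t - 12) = (t + 3)/(t + 6)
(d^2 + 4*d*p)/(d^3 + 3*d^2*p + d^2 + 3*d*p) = (d + 4*p)/(d^2 + 3*d*p + d + 3*p)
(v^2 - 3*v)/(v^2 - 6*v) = (v - 3)/(v - 6)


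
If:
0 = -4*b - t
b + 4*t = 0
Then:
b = 0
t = 0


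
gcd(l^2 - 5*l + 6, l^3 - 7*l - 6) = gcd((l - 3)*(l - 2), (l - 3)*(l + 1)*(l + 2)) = l - 3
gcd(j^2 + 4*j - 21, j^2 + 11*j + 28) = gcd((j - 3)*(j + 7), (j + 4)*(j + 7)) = j + 7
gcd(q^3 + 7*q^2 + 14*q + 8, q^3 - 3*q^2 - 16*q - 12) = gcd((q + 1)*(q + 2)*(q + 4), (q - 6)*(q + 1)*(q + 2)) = q^2 + 3*q + 2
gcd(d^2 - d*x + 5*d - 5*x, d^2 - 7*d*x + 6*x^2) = -d + x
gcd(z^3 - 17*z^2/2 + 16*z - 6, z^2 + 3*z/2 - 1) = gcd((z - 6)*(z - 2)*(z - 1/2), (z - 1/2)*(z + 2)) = z - 1/2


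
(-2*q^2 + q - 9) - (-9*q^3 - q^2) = 9*q^3 - q^2 + q - 9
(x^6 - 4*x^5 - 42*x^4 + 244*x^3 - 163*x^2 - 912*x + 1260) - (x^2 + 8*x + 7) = x^6 - 4*x^5 - 42*x^4 + 244*x^3 - 164*x^2 - 920*x + 1253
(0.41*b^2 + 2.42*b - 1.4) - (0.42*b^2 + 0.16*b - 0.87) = -0.01*b^2 + 2.26*b - 0.53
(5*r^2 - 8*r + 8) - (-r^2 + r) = 6*r^2 - 9*r + 8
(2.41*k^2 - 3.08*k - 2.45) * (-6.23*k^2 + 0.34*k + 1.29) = -15.0143*k^4 + 20.0078*k^3 + 17.3252*k^2 - 4.8062*k - 3.1605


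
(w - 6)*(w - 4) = w^2 - 10*w + 24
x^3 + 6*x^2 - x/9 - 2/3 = (x - 1/3)*(x + 1/3)*(x + 6)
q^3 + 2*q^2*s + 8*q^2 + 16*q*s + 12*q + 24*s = (q + 2)*(q + 6)*(q + 2*s)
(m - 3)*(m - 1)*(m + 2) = m^3 - 2*m^2 - 5*m + 6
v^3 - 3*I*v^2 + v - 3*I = (v - 3*I)*(v - I)*(v + I)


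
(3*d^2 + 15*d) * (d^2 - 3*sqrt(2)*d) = 3*d^4 - 9*sqrt(2)*d^3 + 15*d^3 - 45*sqrt(2)*d^2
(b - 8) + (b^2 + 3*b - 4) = b^2 + 4*b - 12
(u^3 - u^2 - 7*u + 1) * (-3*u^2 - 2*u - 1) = -3*u^5 + u^4 + 22*u^3 + 12*u^2 + 5*u - 1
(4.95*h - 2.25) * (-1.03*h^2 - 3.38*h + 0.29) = -5.0985*h^3 - 14.4135*h^2 + 9.0405*h - 0.6525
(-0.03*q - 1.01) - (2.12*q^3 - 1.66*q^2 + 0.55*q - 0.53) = -2.12*q^3 + 1.66*q^2 - 0.58*q - 0.48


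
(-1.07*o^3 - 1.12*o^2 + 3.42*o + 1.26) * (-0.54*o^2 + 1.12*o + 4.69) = 0.5778*o^5 - 0.5936*o^4 - 8.1195*o^3 - 2.1028*o^2 + 17.451*o + 5.9094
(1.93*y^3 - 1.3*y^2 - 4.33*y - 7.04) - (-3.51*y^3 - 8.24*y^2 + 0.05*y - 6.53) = 5.44*y^3 + 6.94*y^2 - 4.38*y - 0.51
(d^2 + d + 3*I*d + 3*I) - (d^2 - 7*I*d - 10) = d + 10*I*d + 10 + 3*I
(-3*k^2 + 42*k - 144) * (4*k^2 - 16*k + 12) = -12*k^4 + 216*k^3 - 1284*k^2 + 2808*k - 1728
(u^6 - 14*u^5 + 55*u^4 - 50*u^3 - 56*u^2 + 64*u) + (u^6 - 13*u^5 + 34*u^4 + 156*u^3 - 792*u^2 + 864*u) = 2*u^6 - 27*u^5 + 89*u^4 + 106*u^3 - 848*u^2 + 928*u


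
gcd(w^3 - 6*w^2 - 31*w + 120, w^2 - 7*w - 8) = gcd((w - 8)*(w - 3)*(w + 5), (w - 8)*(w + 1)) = w - 8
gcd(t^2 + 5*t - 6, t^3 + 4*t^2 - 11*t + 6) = t^2 + 5*t - 6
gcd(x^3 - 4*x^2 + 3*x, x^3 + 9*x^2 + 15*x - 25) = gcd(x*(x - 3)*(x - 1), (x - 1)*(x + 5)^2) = x - 1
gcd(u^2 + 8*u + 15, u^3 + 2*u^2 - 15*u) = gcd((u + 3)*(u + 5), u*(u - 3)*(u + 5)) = u + 5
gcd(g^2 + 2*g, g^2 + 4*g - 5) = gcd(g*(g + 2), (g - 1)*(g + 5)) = 1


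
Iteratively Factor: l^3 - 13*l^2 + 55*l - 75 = (l - 5)*(l^2 - 8*l + 15) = (l - 5)^2*(l - 3)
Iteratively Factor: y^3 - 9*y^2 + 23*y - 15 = (y - 3)*(y^2 - 6*y + 5) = (y - 5)*(y - 3)*(y - 1)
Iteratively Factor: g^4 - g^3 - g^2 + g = (g)*(g^3 - g^2 - g + 1) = g*(g + 1)*(g^2 - 2*g + 1) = g*(g - 1)*(g + 1)*(g - 1)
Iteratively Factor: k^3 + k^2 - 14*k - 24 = (k - 4)*(k^2 + 5*k + 6) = (k - 4)*(k + 2)*(k + 3)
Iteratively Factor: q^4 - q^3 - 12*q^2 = (q - 4)*(q^3 + 3*q^2) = q*(q - 4)*(q^2 + 3*q) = q^2*(q - 4)*(q + 3)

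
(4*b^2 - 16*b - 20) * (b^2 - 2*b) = 4*b^4 - 24*b^3 + 12*b^2 + 40*b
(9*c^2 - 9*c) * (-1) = -9*c^2 + 9*c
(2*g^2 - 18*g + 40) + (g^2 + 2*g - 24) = 3*g^2 - 16*g + 16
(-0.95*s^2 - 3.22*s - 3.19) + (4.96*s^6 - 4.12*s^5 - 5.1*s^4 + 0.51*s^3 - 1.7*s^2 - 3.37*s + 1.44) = 4.96*s^6 - 4.12*s^5 - 5.1*s^4 + 0.51*s^3 - 2.65*s^2 - 6.59*s - 1.75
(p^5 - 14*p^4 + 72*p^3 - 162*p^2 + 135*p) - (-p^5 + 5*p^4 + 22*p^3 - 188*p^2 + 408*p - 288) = 2*p^5 - 19*p^4 + 50*p^3 + 26*p^2 - 273*p + 288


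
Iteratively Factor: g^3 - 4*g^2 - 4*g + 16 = (g - 4)*(g^2 - 4) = (g - 4)*(g + 2)*(g - 2)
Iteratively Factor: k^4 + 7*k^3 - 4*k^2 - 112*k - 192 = (k + 3)*(k^3 + 4*k^2 - 16*k - 64) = (k + 3)*(k + 4)*(k^2 - 16) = (k - 4)*(k + 3)*(k + 4)*(k + 4)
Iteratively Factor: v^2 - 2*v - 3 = (v - 3)*(v + 1)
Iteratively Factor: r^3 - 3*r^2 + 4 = (r + 1)*(r^2 - 4*r + 4) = (r - 2)*(r + 1)*(r - 2)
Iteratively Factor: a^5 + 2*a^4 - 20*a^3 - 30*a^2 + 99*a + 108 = (a + 3)*(a^4 - a^3 - 17*a^2 + 21*a + 36) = (a + 1)*(a + 3)*(a^3 - 2*a^2 - 15*a + 36) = (a + 1)*(a + 3)*(a + 4)*(a^2 - 6*a + 9) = (a - 3)*(a + 1)*(a + 3)*(a + 4)*(a - 3)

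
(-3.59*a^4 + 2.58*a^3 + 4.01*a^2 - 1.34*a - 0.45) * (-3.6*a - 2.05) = 12.924*a^5 - 1.9285*a^4 - 19.725*a^3 - 3.3965*a^2 + 4.367*a + 0.9225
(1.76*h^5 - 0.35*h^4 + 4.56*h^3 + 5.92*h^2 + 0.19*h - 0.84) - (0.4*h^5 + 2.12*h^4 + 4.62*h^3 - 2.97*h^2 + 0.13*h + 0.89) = 1.36*h^5 - 2.47*h^4 - 0.0600000000000005*h^3 + 8.89*h^2 + 0.06*h - 1.73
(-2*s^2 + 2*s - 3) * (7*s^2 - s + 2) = -14*s^4 + 16*s^3 - 27*s^2 + 7*s - 6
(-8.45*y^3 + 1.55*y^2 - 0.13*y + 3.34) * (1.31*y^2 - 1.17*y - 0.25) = -11.0695*y^5 + 11.917*y^4 + 0.1287*y^3 + 4.14*y^2 - 3.8753*y - 0.835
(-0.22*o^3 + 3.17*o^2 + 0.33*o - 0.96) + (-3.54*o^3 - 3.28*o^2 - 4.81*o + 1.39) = -3.76*o^3 - 0.11*o^2 - 4.48*o + 0.43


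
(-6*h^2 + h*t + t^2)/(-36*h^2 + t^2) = (6*h^2 - h*t - t^2)/(36*h^2 - t^2)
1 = 1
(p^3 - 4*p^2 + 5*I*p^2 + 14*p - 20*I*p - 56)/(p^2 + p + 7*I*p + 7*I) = (p^2 - 2*p*(2 + I) + 8*I)/(p + 1)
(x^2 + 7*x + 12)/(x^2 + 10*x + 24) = (x + 3)/(x + 6)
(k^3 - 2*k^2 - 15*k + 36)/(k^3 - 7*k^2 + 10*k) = (k^3 - 2*k^2 - 15*k + 36)/(k*(k^2 - 7*k + 10))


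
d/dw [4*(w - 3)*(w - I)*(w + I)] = 12*w^2 - 24*w + 4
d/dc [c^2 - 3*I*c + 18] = 2*c - 3*I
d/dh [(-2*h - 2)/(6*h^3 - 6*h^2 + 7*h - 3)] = 4*(6*h^3 + 6*h^2 - 6*h + 5)/(36*h^6 - 72*h^5 + 120*h^4 - 120*h^3 + 85*h^2 - 42*h + 9)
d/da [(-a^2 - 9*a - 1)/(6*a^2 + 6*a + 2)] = (12*a^2 + 2*a - 3)/(9*a^4 + 18*a^3 + 15*a^2 + 6*a + 1)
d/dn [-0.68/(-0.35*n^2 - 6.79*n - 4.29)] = (-0.476*n - 4.6172)/(0.35*n^2 + 6.79*n + 4.29)^2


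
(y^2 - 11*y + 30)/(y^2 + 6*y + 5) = (y^2 - 11*y + 30)/(y^2 + 6*y + 5)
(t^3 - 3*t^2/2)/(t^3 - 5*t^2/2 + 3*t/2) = t/(t - 1)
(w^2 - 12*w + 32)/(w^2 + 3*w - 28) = (w - 8)/(w + 7)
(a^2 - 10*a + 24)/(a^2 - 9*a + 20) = (a - 6)/(a - 5)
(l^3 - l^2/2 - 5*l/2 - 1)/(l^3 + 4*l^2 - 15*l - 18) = (l^2 - 3*l/2 - 1)/(l^2 + 3*l - 18)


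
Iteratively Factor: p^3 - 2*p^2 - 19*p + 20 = (p - 1)*(p^2 - p - 20) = (p - 5)*(p - 1)*(p + 4)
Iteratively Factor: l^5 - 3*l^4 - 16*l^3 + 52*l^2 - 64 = (l + 1)*(l^4 - 4*l^3 - 12*l^2 + 64*l - 64) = (l - 2)*(l + 1)*(l^3 - 2*l^2 - 16*l + 32) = (l - 2)*(l + 1)*(l + 4)*(l^2 - 6*l + 8) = (l - 4)*(l - 2)*(l + 1)*(l + 4)*(l - 2)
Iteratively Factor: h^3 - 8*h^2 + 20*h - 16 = (h - 2)*(h^2 - 6*h + 8) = (h - 4)*(h - 2)*(h - 2)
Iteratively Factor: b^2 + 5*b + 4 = (b + 1)*(b + 4)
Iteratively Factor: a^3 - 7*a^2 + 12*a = (a - 3)*(a^2 - 4*a) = a*(a - 3)*(a - 4)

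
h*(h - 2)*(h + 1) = h^3 - h^2 - 2*h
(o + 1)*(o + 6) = o^2 + 7*o + 6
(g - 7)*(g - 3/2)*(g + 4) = g^3 - 9*g^2/2 - 47*g/2 + 42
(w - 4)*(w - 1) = w^2 - 5*w + 4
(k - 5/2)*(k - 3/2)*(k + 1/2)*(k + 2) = k^4 - 3*k^3/2 - 21*k^2/4 + 43*k/8 + 15/4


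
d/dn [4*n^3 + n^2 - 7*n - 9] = 12*n^2 + 2*n - 7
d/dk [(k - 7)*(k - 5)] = 2*k - 12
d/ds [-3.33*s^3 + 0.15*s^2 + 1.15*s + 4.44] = -9.99*s^2 + 0.3*s + 1.15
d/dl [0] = 0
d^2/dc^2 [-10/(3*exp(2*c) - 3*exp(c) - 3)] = 10*(2*(2*exp(c) - 1)^2*exp(c) + (4*exp(c) - 1)*(-exp(2*c) + exp(c) + 1))*exp(c)/(3*(-exp(2*c) + exp(c) + 1)^3)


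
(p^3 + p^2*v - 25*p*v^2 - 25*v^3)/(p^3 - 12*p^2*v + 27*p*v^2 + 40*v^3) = (p + 5*v)/(p - 8*v)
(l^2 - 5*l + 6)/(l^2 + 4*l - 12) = (l - 3)/(l + 6)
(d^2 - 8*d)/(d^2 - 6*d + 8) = d*(d - 8)/(d^2 - 6*d + 8)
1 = 1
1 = 1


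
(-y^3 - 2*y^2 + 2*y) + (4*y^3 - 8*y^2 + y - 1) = 3*y^3 - 10*y^2 + 3*y - 1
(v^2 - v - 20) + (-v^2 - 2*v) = -3*v - 20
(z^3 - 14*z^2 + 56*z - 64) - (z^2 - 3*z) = z^3 - 15*z^2 + 59*z - 64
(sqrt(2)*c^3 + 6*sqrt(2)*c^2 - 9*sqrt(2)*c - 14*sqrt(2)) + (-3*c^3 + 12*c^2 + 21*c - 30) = -3*c^3 + sqrt(2)*c^3 + 6*sqrt(2)*c^2 + 12*c^2 - 9*sqrt(2)*c + 21*c - 30 - 14*sqrt(2)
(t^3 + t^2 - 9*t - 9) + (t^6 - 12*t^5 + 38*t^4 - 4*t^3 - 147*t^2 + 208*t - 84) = t^6 - 12*t^5 + 38*t^4 - 3*t^3 - 146*t^2 + 199*t - 93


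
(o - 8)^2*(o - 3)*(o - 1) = o^4 - 20*o^3 + 131*o^2 - 304*o + 192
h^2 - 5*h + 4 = (h - 4)*(h - 1)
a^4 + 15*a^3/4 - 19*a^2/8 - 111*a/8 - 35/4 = (a - 2)*(a + 1)*(a + 5/4)*(a + 7/2)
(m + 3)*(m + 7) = m^2 + 10*m + 21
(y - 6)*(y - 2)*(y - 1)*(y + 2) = y^4 - 7*y^3 + 2*y^2 + 28*y - 24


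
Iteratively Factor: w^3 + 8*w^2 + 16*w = (w)*(w^2 + 8*w + 16) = w*(w + 4)*(w + 4)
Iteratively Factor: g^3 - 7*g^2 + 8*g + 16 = (g + 1)*(g^2 - 8*g + 16) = (g - 4)*(g + 1)*(g - 4)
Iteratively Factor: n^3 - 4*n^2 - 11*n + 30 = (n - 2)*(n^2 - 2*n - 15) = (n - 2)*(n + 3)*(n - 5)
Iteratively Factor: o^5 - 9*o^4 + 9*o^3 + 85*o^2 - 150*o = (o - 2)*(o^4 - 7*o^3 - 5*o^2 + 75*o) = o*(o - 2)*(o^3 - 7*o^2 - 5*o + 75) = o*(o - 2)*(o + 3)*(o^2 - 10*o + 25) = o*(o - 5)*(o - 2)*(o + 3)*(o - 5)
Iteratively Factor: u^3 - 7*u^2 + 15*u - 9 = (u - 3)*(u^2 - 4*u + 3) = (u - 3)^2*(u - 1)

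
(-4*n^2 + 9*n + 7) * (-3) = 12*n^2 - 27*n - 21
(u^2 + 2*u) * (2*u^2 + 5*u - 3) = 2*u^4 + 9*u^3 + 7*u^2 - 6*u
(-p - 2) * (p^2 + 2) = -p^3 - 2*p^2 - 2*p - 4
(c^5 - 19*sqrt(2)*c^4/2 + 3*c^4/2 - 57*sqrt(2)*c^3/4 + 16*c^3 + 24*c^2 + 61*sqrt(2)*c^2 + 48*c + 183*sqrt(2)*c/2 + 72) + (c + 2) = c^5 - 19*sqrt(2)*c^4/2 + 3*c^4/2 - 57*sqrt(2)*c^3/4 + 16*c^3 + 24*c^2 + 61*sqrt(2)*c^2 + 49*c + 183*sqrt(2)*c/2 + 74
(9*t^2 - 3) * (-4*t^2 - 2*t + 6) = -36*t^4 - 18*t^3 + 66*t^2 + 6*t - 18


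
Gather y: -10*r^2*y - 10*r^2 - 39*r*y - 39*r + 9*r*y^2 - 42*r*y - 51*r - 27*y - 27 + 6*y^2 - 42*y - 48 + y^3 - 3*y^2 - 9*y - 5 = -10*r^2 - 90*r + y^3 + y^2*(9*r + 3) + y*(-10*r^2 - 81*r - 78) - 80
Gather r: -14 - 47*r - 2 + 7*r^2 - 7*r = 7*r^2 - 54*r - 16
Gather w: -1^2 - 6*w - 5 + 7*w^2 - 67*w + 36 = 7*w^2 - 73*w + 30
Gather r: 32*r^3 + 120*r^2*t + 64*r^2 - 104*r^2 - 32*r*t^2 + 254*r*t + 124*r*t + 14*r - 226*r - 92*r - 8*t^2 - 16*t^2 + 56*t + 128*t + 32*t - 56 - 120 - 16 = 32*r^3 + r^2*(120*t - 40) + r*(-32*t^2 + 378*t - 304) - 24*t^2 + 216*t - 192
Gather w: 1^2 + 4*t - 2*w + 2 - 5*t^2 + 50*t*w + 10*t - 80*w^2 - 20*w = -5*t^2 + 14*t - 80*w^2 + w*(50*t - 22) + 3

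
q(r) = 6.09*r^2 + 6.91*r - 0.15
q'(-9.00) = -102.71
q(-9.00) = 430.95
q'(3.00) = 43.45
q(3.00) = 75.39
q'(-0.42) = 1.79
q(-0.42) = -1.98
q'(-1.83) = -15.38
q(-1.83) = 7.60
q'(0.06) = 7.64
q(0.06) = 0.29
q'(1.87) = 29.69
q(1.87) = 34.07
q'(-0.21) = 4.35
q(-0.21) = -1.33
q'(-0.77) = -2.47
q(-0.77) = -1.86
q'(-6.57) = -73.11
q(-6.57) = 217.33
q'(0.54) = 13.49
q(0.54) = 5.36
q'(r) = 12.18*r + 6.91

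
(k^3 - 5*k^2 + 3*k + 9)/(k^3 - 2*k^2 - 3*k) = (k - 3)/k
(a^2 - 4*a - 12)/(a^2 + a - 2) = (a - 6)/(a - 1)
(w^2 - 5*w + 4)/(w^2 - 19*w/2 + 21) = 2*(w^2 - 5*w + 4)/(2*w^2 - 19*w + 42)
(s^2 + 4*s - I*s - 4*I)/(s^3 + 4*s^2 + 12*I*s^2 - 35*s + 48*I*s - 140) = (s - I)/(s^2 + 12*I*s - 35)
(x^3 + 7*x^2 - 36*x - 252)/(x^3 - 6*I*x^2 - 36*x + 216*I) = (x + 7)/(x - 6*I)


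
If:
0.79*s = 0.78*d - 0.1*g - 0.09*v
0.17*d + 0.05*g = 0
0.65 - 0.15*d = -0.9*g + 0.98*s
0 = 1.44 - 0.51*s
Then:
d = -0.66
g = 2.24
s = 2.82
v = -32.99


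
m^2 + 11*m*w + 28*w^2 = (m + 4*w)*(m + 7*w)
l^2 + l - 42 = (l - 6)*(l + 7)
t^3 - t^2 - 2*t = t*(t - 2)*(t + 1)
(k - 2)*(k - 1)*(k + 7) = k^3 + 4*k^2 - 19*k + 14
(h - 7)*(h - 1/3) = h^2 - 22*h/3 + 7/3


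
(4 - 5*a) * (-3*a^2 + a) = 15*a^3 - 17*a^2 + 4*a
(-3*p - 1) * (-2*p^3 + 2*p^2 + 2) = 6*p^4 - 4*p^3 - 2*p^2 - 6*p - 2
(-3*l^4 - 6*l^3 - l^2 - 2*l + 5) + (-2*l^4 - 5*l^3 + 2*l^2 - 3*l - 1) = -5*l^4 - 11*l^3 + l^2 - 5*l + 4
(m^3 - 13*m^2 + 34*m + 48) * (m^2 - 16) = m^5 - 13*m^4 + 18*m^3 + 256*m^2 - 544*m - 768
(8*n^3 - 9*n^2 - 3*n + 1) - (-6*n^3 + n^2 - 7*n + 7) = 14*n^3 - 10*n^2 + 4*n - 6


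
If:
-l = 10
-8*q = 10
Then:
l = -10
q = -5/4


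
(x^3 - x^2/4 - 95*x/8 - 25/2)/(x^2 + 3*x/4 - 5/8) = (2*x^2 - 3*x - 20)/(2*x - 1)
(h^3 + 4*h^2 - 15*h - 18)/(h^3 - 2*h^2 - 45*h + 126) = (h^2 + 7*h + 6)/(h^2 + h - 42)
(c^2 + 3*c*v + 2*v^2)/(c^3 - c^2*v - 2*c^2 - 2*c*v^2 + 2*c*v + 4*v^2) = (-c - 2*v)/(-c^2 + 2*c*v + 2*c - 4*v)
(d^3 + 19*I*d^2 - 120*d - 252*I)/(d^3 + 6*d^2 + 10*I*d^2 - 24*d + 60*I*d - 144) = (d^2 + 13*I*d - 42)/(d^2 + d*(6 + 4*I) + 24*I)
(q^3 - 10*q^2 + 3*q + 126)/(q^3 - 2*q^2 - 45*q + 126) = (q^2 - 4*q - 21)/(q^2 + 4*q - 21)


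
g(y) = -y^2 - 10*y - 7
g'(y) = -2*y - 10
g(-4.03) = 17.06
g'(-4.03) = -1.94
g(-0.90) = 1.19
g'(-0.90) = -8.20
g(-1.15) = 3.18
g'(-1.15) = -7.70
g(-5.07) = 18.00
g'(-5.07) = 0.14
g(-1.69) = 7.04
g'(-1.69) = -6.62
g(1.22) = -20.69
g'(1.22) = -12.44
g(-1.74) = 7.37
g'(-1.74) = -6.52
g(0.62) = -13.58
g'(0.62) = -11.24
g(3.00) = -46.00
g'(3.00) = -16.00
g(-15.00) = -82.00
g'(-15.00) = 20.00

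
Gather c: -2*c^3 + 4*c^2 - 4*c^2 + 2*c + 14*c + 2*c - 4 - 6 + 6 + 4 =-2*c^3 + 18*c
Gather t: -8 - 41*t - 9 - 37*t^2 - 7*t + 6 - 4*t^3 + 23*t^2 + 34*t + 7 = -4*t^3 - 14*t^2 - 14*t - 4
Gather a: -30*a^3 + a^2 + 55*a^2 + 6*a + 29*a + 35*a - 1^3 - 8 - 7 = -30*a^3 + 56*a^2 + 70*a - 16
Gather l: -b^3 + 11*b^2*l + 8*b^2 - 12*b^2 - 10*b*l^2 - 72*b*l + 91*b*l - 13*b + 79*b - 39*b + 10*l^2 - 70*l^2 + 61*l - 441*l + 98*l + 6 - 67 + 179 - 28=-b^3 - 4*b^2 + 27*b + l^2*(-10*b - 60) + l*(11*b^2 + 19*b - 282) + 90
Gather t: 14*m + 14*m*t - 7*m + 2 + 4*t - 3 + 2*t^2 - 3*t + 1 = 7*m + 2*t^2 + t*(14*m + 1)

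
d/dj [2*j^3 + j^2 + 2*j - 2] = 6*j^2 + 2*j + 2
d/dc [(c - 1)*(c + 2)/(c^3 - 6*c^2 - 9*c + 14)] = -1/(c^2 - 14*c + 49)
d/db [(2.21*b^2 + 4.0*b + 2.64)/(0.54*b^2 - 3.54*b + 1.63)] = (-9.9834*b^2 + 4.3534*b + 15.8656)/(0.2916*b^4 - 3.8232*b^3 + 14.292*b^2 - 11.5404*b + 2.6569)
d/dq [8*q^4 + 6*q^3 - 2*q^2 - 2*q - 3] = 32*q^3 + 18*q^2 - 4*q - 2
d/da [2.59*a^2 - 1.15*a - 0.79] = 5.18*a - 1.15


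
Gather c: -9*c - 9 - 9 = -9*c - 18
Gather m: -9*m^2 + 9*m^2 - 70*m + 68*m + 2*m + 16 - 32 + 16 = 0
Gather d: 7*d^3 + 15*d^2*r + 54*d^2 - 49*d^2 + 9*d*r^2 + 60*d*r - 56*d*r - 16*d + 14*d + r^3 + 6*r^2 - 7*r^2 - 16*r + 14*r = 7*d^3 + d^2*(15*r + 5) + d*(9*r^2 + 4*r - 2) + r^3 - r^2 - 2*r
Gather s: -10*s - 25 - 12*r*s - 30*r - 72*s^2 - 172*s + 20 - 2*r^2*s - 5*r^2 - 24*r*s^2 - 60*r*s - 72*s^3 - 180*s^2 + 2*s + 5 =-5*r^2 - 30*r - 72*s^3 + s^2*(-24*r - 252) + s*(-2*r^2 - 72*r - 180)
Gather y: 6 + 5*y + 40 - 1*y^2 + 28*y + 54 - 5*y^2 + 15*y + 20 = -6*y^2 + 48*y + 120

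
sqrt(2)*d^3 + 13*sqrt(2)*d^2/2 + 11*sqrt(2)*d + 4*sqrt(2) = (d + 2)*(d + 4)*(sqrt(2)*d + sqrt(2)/2)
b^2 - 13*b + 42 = (b - 7)*(b - 6)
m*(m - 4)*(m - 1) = m^3 - 5*m^2 + 4*m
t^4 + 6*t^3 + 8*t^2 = t^2*(t + 2)*(t + 4)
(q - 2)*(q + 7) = q^2 + 5*q - 14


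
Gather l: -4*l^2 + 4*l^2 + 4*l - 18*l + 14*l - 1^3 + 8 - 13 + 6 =0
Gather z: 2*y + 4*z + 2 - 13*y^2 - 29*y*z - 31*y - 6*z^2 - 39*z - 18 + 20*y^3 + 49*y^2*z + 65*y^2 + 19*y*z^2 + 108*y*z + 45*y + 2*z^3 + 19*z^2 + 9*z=20*y^3 + 52*y^2 + 16*y + 2*z^3 + z^2*(19*y + 13) + z*(49*y^2 + 79*y - 26) - 16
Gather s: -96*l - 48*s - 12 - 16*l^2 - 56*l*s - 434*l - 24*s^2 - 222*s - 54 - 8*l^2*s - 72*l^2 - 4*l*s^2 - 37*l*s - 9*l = -88*l^2 - 539*l + s^2*(-4*l - 24) + s*(-8*l^2 - 93*l - 270) - 66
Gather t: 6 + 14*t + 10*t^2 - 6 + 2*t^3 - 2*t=2*t^3 + 10*t^2 + 12*t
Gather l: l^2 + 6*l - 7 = l^2 + 6*l - 7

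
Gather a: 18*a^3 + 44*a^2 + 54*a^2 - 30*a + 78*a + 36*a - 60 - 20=18*a^3 + 98*a^2 + 84*a - 80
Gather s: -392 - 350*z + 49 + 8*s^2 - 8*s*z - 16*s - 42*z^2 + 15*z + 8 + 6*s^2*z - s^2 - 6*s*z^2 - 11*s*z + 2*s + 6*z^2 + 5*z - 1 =s^2*(6*z + 7) + s*(-6*z^2 - 19*z - 14) - 36*z^2 - 330*z - 336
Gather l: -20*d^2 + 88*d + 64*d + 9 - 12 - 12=-20*d^2 + 152*d - 15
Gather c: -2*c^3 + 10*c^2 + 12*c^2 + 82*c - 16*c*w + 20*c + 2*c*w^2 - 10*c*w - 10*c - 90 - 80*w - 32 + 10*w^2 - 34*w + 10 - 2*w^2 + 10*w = -2*c^3 + 22*c^2 + c*(2*w^2 - 26*w + 92) + 8*w^2 - 104*w - 112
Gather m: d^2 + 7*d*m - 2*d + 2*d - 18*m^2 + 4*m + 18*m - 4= d^2 - 18*m^2 + m*(7*d + 22) - 4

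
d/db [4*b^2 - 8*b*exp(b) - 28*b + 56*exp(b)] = -8*b*exp(b) + 8*b + 48*exp(b) - 28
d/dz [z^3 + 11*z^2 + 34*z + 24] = 3*z^2 + 22*z + 34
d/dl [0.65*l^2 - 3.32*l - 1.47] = 1.3*l - 3.32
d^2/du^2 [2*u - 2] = 0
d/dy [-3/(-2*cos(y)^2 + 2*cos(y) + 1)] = 6*(-sin(y) + sin(2*y))/(2*cos(y) - cos(2*y))^2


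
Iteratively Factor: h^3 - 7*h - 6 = (h + 1)*(h^2 - h - 6) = (h + 1)*(h + 2)*(h - 3)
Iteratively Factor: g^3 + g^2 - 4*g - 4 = (g + 1)*(g^2 - 4) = (g - 2)*(g + 1)*(g + 2)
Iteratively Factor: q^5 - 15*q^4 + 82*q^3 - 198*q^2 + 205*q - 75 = (q - 1)*(q^4 - 14*q^3 + 68*q^2 - 130*q + 75) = (q - 5)*(q - 1)*(q^3 - 9*q^2 + 23*q - 15) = (q - 5)^2*(q - 1)*(q^2 - 4*q + 3) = (q - 5)^2*(q - 1)^2*(q - 3)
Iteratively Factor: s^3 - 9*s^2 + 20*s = (s - 4)*(s^2 - 5*s) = s*(s - 4)*(s - 5)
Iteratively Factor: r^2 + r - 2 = (r - 1)*(r + 2)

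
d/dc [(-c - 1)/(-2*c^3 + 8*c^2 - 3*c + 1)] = (2*c^3 - 8*c^2 + 3*c - (c + 1)*(6*c^2 - 16*c + 3) - 1)/(2*c^3 - 8*c^2 + 3*c - 1)^2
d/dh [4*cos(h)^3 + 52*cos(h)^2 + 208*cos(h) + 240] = 4*(3*sin(h)^2 - 26*cos(h) - 55)*sin(h)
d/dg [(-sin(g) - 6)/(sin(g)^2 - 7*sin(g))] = (cos(g) + 12/tan(g) - 42*cos(g)/sin(g)^2)/(sin(g) - 7)^2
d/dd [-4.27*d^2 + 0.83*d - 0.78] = 0.83 - 8.54*d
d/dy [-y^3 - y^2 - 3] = y*(-3*y - 2)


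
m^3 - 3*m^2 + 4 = (m - 2)^2*(m + 1)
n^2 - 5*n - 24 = (n - 8)*(n + 3)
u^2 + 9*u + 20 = (u + 4)*(u + 5)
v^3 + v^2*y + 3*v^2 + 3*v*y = v*(v + 3)*(v + y)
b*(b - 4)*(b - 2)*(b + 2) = b^4 - 4*b^3 - 4*b^2 + 16*b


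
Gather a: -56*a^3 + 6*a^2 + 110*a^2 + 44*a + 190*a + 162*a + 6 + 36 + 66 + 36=-56*a^3 + 116*a^2 + 396*a + 144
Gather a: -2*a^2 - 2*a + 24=-2*a^2 - 2*a + 24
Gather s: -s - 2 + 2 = -s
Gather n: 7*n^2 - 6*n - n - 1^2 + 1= 7*n^2 - 7*n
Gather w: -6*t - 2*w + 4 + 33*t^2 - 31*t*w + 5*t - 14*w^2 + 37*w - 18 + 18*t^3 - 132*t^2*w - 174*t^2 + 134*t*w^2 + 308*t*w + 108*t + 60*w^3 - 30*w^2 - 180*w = 18*t^3 - 141*t^2 + 107*t + 60*w^3 + w^2*(134*t - 44) + w*(-132*t^2 + 277*t - 145) - 14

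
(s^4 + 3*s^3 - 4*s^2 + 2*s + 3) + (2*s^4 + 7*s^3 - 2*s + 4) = 3*s^4 + 10*s^3 - 4*s^2 + 7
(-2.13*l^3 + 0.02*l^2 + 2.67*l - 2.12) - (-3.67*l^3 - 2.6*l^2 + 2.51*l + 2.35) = 1.54*l^3 + 2.62*l^2 + 0.16*l - 4.47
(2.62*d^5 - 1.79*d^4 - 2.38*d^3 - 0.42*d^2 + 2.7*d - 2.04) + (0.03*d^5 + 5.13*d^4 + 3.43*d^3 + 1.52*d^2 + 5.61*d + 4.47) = 2.65*d^5 + 3.34*d^4 + 1.05*d^3 + 1.1*d^2 + 8.31*d + 2.43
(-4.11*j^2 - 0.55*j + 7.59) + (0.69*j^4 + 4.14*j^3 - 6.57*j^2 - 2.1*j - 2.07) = 0.69*j^4 + 4.14*j^3 - 10.68*j^2 - 2.65*j + 5.52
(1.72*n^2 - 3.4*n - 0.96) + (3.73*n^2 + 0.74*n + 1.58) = 5.45*n^2 - 2.66*n + 0.62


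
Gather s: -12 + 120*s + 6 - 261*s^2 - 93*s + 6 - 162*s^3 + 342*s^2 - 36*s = -162*s^3 + 81*s^2 - 9*s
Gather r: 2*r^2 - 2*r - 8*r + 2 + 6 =2*r^2 - 10*r + 8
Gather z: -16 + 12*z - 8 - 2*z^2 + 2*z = -2*z^2 + 14*z - 24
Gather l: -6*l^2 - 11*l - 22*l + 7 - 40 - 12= -6*l^2 - 33*l - 45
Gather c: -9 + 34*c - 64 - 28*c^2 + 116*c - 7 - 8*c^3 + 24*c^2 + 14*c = -8*c^3 - 4*c^2 + 164*c - 80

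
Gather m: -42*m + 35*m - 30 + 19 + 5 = -7*m - 6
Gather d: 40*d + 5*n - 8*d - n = 32*d + 4*n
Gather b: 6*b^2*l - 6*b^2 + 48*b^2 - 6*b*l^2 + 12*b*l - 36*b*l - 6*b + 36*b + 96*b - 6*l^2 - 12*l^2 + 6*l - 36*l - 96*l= b^2*(6*l + 42) + b*(-6*l^2 - 24*l + 126) - 18*l^2 - 126*l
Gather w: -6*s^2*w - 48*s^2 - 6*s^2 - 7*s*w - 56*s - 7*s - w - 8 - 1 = -54*s^2 - 63*s + w*(-6*s^2 - 7*s - 1) - 9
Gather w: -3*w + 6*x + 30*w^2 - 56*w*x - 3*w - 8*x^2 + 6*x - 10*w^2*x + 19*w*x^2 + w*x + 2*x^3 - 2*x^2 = w^2*(30 - 10*x) + w*(19*x^2 - 55*x - 6) + 2*x^3 - 10*x^2 + 12*x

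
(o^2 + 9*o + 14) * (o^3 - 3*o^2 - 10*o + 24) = o^5 + 6*o^4 - 23*o^3 - 108*o^2 + 76*o + 336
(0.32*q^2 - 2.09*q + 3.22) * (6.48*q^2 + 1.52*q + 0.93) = 2.0736*q^4 - 13.0568*q^3 + 17.9864*q^2 + 2.9507*q + 2.9946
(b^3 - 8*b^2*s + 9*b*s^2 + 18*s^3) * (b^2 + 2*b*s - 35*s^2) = b^5 - 6*b^4*s - 42*b^3*s^2 + 316*b^2*s^3 - 279*b*s^4 - 630*s^5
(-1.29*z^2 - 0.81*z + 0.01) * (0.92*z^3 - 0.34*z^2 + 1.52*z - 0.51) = -1.1868*z^5 - 0.3066*z^4 - 1.6762*z^3 - 0.5767*z^2 + 0.4283*z - 0.0051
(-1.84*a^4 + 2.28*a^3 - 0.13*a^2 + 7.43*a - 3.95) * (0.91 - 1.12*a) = 2.0608*a^5 - 4.228*a^4 + 2.2204*a^3 - 8.4399*a^2 + 11.1853*a - 3.5945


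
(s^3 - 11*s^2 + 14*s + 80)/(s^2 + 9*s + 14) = (s^2 - 13*s + 40)/(s + 7)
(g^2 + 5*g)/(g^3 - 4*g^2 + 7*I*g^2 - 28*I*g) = (g + 5)/(g^2 + g*(-4 + 7*I) - 28*I)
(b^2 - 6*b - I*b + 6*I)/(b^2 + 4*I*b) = (b^2 - 6*b - I*b + 6*I)/(b*(b + 4*I))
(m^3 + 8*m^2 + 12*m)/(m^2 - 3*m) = (m^2 + 8*m + 12)/(m - 3)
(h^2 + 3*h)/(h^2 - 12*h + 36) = h*(h + 3)/(h^2 - 12*h + 36)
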